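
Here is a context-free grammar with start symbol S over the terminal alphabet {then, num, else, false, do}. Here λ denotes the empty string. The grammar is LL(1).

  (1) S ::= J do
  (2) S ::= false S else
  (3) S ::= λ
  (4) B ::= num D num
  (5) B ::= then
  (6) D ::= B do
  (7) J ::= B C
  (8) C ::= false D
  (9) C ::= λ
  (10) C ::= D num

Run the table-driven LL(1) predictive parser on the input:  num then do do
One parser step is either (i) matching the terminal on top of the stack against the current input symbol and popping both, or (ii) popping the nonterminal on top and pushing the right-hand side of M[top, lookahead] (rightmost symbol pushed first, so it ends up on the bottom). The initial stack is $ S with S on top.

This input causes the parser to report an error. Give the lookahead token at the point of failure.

do

step 1: stack=$ S  input=num then do do $  — expand S ::= J do
step 2: stack=$ do J  input=num then do do $  — expand J ::= B C
step 3: stack=$ do C B  input=num then do do $  — expand B ::= num D num
step 4: stack=$ do C num D num  input=num then do do $  — match num
step 5: stack=$ do C num D  input=then do do $  — expand D ::= B do
step 6: stack=$ do C num do B  input=then do do $  — expand B ::= then
step 7: stack=$ do C num do then  input=then do do $  — match then
step 8: stack=$ do C num do  input=do do $  — match do
step 9: stack=$ do C num  input=do $  — error: top is terminal num but lookahead is do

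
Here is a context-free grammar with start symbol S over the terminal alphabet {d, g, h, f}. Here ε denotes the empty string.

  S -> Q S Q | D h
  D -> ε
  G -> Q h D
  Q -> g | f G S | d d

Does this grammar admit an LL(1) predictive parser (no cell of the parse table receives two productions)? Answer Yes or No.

FIRST(S) = {d, f, g, h}
FIRST(D) = {ε}
FIRST(G) = {d, f, g}
FIRST(Q) = {d, f, g}
FOLLOW(S) = {$, d, f, g, h}
FOLLOW(D) = {d, f, g, h}
FOLLOW(G) = {d, f, g, h}
FOLLOW(Q) = {$, d, f, g, h}
Each cell of M receives at most one production.

Yes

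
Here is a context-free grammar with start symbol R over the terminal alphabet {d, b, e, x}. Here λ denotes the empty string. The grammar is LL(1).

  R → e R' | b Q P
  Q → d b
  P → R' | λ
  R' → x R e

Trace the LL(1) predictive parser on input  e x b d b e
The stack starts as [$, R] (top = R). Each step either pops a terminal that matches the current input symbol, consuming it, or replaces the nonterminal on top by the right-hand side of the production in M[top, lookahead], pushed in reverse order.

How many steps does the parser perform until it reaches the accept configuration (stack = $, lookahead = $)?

step 1: stack=$ R  input=e x b d b e $  — expand R → e R'
step 2: stack=$ R' e  input=e x b d b e $  — match e
step 3: stack=$ R'  input=x b d b e $  — expand R' → x R e
step 4: stack=$ e R x  input=x b d b e $  — match x
step 5: stack=$ e R  input=b d b e $  — expand R → b Q P
step 6: stack=$ e P Q b  input=b d b e $  — match b
step 7: stack=$ e P Q  input=d b e $  — expand Q → d b
step 8: stack=$ e P b d  input=d b e $  — match d
step 9: stack=$ e P b  input=b e $  — match b
step 10: stack=$ e P  input=e $  — expand P → λ
step 11: stack=$ e  input=e $  — match e
Accept reached after 11 steps.

11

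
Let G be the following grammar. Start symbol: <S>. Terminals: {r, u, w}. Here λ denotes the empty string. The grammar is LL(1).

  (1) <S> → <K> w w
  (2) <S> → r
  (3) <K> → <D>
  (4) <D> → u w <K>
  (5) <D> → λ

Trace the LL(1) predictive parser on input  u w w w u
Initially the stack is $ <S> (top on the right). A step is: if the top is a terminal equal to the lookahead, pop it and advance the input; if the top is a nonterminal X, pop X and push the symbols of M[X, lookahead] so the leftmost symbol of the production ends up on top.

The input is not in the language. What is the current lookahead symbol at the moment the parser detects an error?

u

      Stack          Input        Action
   1  $ <S>          u w w w u $  expand <S> → <K> w w
   2  $ w w <K>      u w w w u $  expand <K> → <D>
   3  $ w w <D>      u w w w u $  expand <D> → u w <K>
   4  $ w w <K> w u  u w w w u $  match u
   5  $ w w <K> w    w w w u $    match w
   6  $ w w <K>      w w u $      expand <K> → <D>
   7  $ w w <D>      w w u $      expand <D> → λ
   8  $ w w          w w u $      match w
   9  $ w            w u $        match w
  10  $              u $          error: stack empty but input remains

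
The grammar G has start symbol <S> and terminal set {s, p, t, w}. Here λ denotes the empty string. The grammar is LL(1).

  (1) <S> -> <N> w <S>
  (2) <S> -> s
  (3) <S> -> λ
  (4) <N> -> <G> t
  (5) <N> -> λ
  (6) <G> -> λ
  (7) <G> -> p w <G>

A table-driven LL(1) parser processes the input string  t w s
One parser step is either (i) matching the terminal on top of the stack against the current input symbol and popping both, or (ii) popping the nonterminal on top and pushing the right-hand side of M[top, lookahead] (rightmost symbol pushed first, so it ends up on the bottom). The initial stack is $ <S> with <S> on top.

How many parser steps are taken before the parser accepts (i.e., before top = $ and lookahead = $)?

7

step 1: stack=$ <S>  input=t w s $  — expand <S> -> <N> w <S>
step 2: stack=$ <S> w <N>  input=t w s $  — expand <N> -> <G> t
step 3: stack=$ <S> w t <G>  input=t w s $  — expand <G> -> λ
step 4: stack=$ <S> w t  input=t w s $  — match t
step 5: stack=$ <S> w  input=w s $  — match w
step 6: stack=$ <S>  input=s $  — expand <S> -> s
step 7: stack=$ s  input=s $  — match s
Accept reached after 7 steps.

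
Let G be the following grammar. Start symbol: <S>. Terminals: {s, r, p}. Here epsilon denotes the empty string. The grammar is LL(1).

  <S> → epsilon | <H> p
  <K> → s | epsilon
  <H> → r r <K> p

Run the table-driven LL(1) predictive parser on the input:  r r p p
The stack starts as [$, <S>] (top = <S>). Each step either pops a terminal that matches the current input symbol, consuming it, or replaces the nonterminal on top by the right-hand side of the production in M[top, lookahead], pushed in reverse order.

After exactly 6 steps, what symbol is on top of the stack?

p

     Stack          Input      Action
  1  $ <S>          r r p p $  expand <S> → <H> p
  2  $ p <H>        r r p p $  expand <H> → r r <K> p
  3  $ p p <K> r r  r r p p $  match r
  4  $ p p <K> r    r p p $    match r
  5  $ p p <K>      p p $      expand <K> → epsilon
  6  $ p p          p p $      match p
Stack after step 6: $ p (top = p).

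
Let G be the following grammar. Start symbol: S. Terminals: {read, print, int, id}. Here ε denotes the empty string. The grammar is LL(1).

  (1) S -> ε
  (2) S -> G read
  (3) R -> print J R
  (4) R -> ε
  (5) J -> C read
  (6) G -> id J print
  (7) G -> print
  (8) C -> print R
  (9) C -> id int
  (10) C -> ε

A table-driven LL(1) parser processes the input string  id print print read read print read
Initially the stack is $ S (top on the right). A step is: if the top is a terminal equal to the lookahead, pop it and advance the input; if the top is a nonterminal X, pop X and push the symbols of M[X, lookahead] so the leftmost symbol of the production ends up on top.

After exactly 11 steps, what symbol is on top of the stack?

step 1: stack=$ S  input=id print print read read print read $  — expand S -> G read
step 2: stack=$ read G  input=id print print read read print read $  — expand G -> id J print
step 3: stack=$ read print J id  input=id print print read read print read $  — match id
step 4: stack=$ read print J  input=print print read read print read $  — expand J -> C read
step 5: stack=$ read print read C  input=print print read read print read $  — expand C -> print R
step 6: stack=$ read print read R print  input=print print read read print read $  — match print
step 7: stack=$ read print read R  input=print read read print read $  — expand R -> print J R
step 8: stack=$ read print read R J print  input=print read read print read $  — match print
step 9: stack=$ read print read R J  input=read read print read $  — expand J -> C read
step 10: stack=$ read print read R read C  input=read read print read $  — expand C -> ε
step 11: stack=$ read print read R read  input=read read print read $  — match read
Stack after step 11: $ read print read R (top = R).

R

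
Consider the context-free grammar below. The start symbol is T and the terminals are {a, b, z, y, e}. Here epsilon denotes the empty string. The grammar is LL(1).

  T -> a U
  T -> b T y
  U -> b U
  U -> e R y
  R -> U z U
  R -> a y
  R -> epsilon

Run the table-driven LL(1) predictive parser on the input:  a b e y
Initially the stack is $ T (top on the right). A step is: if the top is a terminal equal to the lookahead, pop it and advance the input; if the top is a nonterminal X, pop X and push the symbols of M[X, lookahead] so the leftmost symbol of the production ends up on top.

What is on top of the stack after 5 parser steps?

e

step 1: stack=$ T  input=a b e y $  — expand T -> a U
step 2: stack=$ U a  input=a b e y $  — match a
step 3: stack=$ U  input=b e y $  — expand U -> b U
step 4: stack=$ U b  input=b e y $  — match b
step 5: stack=$ U  input=e y $  — expand U -> e R y
Stack after step 5: $ y R e (top = e).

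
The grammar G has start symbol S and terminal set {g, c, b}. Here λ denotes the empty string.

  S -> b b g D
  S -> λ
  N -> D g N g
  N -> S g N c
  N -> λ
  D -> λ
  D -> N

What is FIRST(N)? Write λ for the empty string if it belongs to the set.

{λ, b, g}

FIRST(S): from S->b b g D we get {b}; from S->λ we get {λ}. So FIRST(S) = {λ, b}.
FIRST(N): from N->D g N g we get {b, g}; from N->S g N c we get {b, g}; from N->λ we get {λ}. So FIRST(N) = {λ, b, g}.
FIRST(D): from D->λ we get {λ}; from D->N we get {λ, b, g}. So FIRST(D) = {λ, b, g}.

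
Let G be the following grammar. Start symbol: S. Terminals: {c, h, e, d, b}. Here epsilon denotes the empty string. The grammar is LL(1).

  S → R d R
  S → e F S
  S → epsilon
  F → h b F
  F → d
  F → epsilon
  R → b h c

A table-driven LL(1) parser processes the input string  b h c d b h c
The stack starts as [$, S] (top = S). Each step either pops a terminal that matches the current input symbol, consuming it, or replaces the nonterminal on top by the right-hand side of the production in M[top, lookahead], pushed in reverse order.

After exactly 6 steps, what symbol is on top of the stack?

     Stack        Input            Action
  1  $ S          b h c d b h c $  expand S → R d R
  2  $ R d R      b h c d b h c $  expand R → b h c
  3  $ R d c h b  b h c d b h c $  match b
  4  $ R d c h    h c d b h c $    match h
  5  $ R d c      c d b h c $      match c
  6  $ R d        d b h c $        match d
Stack after step 6: $ R (top = R).

R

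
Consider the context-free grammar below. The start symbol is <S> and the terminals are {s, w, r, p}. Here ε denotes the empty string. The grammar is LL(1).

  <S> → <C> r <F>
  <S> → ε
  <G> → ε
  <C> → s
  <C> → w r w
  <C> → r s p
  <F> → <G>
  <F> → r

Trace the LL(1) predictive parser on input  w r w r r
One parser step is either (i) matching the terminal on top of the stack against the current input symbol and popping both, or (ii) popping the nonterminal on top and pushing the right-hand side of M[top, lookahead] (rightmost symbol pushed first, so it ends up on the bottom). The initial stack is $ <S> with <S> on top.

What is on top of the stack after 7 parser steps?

r

step 1: stack=$ <S>  input=w r w r r $  — expand <S> → <C> r <F>
step 2: stack=$ <F> r <C>  input=w r w r r $  — expand <C> → w r w
step 3: stack=$ <F> r w r w  input=w r w r r $  — match w
step 4: stack=$ <F> r w r  input=r w r r $  — match r
step 5: stack=$ <F> r w  input=w r r $  — match w
step 6: stack=$ <F> r  input=r r $  — match r
step 7: stack=$ <F>  input=r $  — expand <F> → r
Stack after step 7: $ r (top = r).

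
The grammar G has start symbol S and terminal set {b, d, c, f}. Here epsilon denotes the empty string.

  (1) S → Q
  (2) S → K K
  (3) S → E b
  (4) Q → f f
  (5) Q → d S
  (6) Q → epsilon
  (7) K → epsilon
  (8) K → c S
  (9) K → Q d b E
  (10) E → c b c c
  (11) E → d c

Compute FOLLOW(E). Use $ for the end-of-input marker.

FIRST(Q) = {epsilon, d, f}
FIRST(E) = {c, d}
FIRST(K) = {epsilon, c, d, f}  (via Q d b E)
FIRST(S) = {epsilon, c, d, f}  (via Q, K K, E b)
FOLLOW(S) includes $ since S is the start symbol.
FOLLOW(S): in Q→d S, the suffix after S is empty, so FOLLOW(S) ⊇ FOLLOW(Q) = {$, c, d, f}; in K→c S, the suffix after S is empty, so FOLLOW(S) ⊇ FOLLOW(K) = {$, c, d, f}. Thus FOLLOW(S) = {$, c, d, f}.
FOLLOW(Q): in S→Q, the suffix after Q is empty, so FOLLOW(Q) ⊇ FOLLOW(S) = {$, c, d, f}; in K→Q d b E, Q is followed by d b E with FIRST {d}. Thus FOLLOW(Q) = {$, c, d, f}.
FOLLOW(K): in S→K K (occurrence 1), K is followed by K with FIRST {epsilon, c, d, f}; in S→K K (occurrence 1), the suffix after K is nullable, so FOLLOW(K) ⊇ FOLLOW(S) = {$, c, d, f}; in S→K K (occurrence 2), the suffix after K is empty, so FOLLOW(K) ⊇ FOLLOW(S) = {$, c, d, f}. Thus FOLLOW(K) = {$, c, d, f}.
FOLLOW(E): in S→E b, E is followed by b with FIRST {b}; in K→Q d b E, the suffix after E is empty, so FOLLOW(E) ⊇ FOLLOW(K) = {$, c, d, f}. Thus FOLLOW(E) = {$, b, c, d, f}.

{$, b, c, d, f}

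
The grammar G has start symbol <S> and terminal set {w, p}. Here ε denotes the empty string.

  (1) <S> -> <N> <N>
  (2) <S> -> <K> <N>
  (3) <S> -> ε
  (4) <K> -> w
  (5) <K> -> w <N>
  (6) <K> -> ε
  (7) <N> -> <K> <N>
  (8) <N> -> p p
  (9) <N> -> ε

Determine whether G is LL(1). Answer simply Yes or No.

FIRST(<S>) = {ε, p, w}
FIRST(<K>) = {ε, w}
FIRST(<N>) = {ε, p, w}
FOLLOW(<S>) = {$}
FOLLOW(<K>) = {$, p, w}
FOLLOW(<N>) = {$, p, w}
Cell M[<K>, w] receives both <K> -> w and <K> -> w <N> and <K> -> ε — the grammar is not LL(1).

No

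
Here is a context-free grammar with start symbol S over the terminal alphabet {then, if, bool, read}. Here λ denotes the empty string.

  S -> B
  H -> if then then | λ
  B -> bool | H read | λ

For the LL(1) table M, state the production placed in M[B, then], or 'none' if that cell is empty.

none

FIRST(H): from H->if then then we get {if}; from H->λ we get {λ}. So FIRST(H) = {λ, if}.
FIRST(B): from B->bool we get {bool}; from B->H read we get {if, read}; from B->λ we get {λ}. So FIRST(B) = {λ, bool, if, read}.
FIRST(S): from S->B we get {λ, bool, if, read}. So FIRST(S) = {λ, bool, if, read}.
FOLLOW(S) includes $ since S is the start symbol.
FOLLOW(S): S appears on no right-hand side. Thus FOLLOW(S) = {$}.
FOLLOW(B): in S->B, the suffix after B is empty, so FOLLOW(B) ⊇ FOLLOW(S) = {$}. Thus FOLLOW(B) = {$}.
For B -> bool: FIRST(bool) = {bool}, so it goes in M[B, t] for t ∈ {bool}.
For B -> H read: FIRST(H read) = {if, read}, so it goes in M[B, t] for t ∈ {if, read}.
For B -> λ: FIRST(λ) = {λ}, so it goes in M[B, t] for t ∈ {}; since λ ∈ FIRST, also for every t ∈ FOLLOW(B) = {$}.
None of these place a production in M[B, then].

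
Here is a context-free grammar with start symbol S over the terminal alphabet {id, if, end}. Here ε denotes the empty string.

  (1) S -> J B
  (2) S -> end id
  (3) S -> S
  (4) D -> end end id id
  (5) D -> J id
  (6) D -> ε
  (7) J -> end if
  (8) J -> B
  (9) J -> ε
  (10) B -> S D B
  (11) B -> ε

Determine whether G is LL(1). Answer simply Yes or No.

No

FIRST(S) = {ε, end, id}
FIRST(D) = {ε, end, id}
FIRST(J) = {ε, end, id}
FIRST(B) = {ε, end, id}
FOLLOW(S) = {$, end, id}
FOLLOW(D) = {$, end, id}
FOLLOW(J) = {$, end, id}
FOLLOW(B) = {$, end, id}
Cell M[B, $] receives both B -> S D B and B -> ε — the grammar is not LL(1).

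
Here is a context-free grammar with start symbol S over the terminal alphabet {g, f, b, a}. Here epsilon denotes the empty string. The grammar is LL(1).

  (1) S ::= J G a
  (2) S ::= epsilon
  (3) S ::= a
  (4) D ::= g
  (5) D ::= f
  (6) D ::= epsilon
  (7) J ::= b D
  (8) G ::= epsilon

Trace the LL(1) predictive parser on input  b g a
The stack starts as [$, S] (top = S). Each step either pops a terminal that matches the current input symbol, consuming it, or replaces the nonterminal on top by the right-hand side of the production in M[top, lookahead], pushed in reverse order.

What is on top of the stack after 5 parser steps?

     Stack      Input    Action
  1  $ S        b g a $  expand S ::= J G a
  2  $ a G J    b g a $  expand J ::= b D
  3  $ a G D b  b g a $  match b
  4  $ a G D    g a $    expand D ::= g
  5  $ a G g    g a $    match g
Stack after step 5: $ a G (top = G).

G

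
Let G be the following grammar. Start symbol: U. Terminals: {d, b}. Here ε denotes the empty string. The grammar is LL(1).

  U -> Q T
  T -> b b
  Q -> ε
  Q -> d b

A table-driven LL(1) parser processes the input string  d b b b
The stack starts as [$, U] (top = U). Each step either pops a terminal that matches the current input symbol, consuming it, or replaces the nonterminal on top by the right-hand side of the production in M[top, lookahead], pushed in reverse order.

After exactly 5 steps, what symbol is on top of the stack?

b

step 1: stack=$ U  input=d b b b $  — expand U -> Q T
step 2: stack=$ T Q  input=d b b b $  — expand Q -> d b
step 3: stack=$ T b d  input=d b b b $  — match d
step 4: stack=$ T b  input=b b b $  — match b
step 5: stack=$ T  input=b b $  — expand T -> b b
Stack after step 5: $ b b (top = b).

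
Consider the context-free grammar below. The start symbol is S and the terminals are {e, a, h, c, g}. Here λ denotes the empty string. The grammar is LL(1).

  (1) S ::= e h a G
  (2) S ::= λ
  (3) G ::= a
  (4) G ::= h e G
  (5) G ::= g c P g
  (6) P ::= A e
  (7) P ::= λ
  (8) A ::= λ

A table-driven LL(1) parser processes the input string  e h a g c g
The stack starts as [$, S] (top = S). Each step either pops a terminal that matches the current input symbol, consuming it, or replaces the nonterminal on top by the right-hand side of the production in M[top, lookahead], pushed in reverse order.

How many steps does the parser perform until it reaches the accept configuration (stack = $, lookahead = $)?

step 1: stack=$ S  input=e h a g c g $  — expand S ::= e h a G
step 2: stack=$ G a h e  input=e h a g c g $  — match e
step 3: stack=$ G a h  input=h a g c g $  — match h
step 4: stack=$ G a  input=a g c g $  — match a
step 5: stack=$ G  input=g c g $  — expand G ::= g c P g
step 6: stack=$ g P c g  input=g c g $  — match g
step 7: stack=$ g P c  input=c g $  — match c
step 8: stack=$ g P  input=g $  — expand P ::= λ
step 9: stack=$ g  input=g $  — match g
Accept reached after 9 steps.

9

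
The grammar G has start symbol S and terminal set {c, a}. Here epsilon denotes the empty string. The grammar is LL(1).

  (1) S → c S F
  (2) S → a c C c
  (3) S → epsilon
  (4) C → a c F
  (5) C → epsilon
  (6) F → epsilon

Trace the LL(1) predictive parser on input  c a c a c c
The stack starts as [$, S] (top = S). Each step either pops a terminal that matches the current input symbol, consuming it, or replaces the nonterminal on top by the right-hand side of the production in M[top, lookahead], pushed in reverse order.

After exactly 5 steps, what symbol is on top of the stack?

     Stack        Input          Action
  1  $ S          c a c a c c $  expand S → c S F
  2  $ F S c      c a c a c c $  match c
  3  $ F S        a c a c c $    expand S → a c C c
  4  $ F c C c a  a c a c c $    match a
  5  $ F c C c    c a c c $      match c
Stack after step 5: $ F c C (top = C).

C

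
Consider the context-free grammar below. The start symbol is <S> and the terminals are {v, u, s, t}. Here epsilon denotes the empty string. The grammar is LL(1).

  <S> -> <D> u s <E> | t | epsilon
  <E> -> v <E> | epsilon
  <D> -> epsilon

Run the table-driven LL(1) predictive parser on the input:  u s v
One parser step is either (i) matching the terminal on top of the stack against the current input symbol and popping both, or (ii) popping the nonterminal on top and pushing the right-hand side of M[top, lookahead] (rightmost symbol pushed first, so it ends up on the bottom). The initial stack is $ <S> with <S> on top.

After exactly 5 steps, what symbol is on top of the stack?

step 1: stack=$ <S>  input=u s v $  — expand <S> -> <D> u s <E>
step 2: stack=$ <E> s u <D>  input=u s v $  — expand <D> -> epsilon
step 3: stack=$ <E> s u  input=u s v $  — match u
step 4: stack=$ <E> s  input=s v $  — match s
step 5: stack=$ <E>  input=v $  — expand <E> -> v <E>
Stack after step 5: $ <E> v (top = v).

v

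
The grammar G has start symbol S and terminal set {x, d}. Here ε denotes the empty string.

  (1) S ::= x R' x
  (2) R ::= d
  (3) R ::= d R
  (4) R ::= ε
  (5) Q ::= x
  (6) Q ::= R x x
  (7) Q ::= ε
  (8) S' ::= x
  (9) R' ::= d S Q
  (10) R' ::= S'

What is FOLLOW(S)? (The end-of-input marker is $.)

{$, d, x}

FIRST(S) = {x}
FIRST(R) = {ε, d}
FIRST(S') = {x}
FIRST(Q) = {ε, d, x}  (via R x x)
FIRST(R') = {d, x}  (via S')
FOLLOW(S) includes $ since S is the start symbol.
FOLLOW(R): in R::=d R, the suffix after R is empty (adds nothing new); in Q::=R x x, R is followed by x x with FIRST {x}. Thus FOLLOW(R) = {x}.
FOLLOW(R'): in S::=x R' x, R' is followed by x with FIRST {x}. Thus FOLLOW(R') = {x}.
FOLLOW(S): in R'::=d S Q, S is followed by Q with FIRST {ε, d, x}; in R'::=d S Q, the suffix after S is nullable, so FOLLOW(S) ⊇ FOLLOW(R') = {x}. Thus FOLLOW(S) = {$, d, x}.
FOLLOW(Q): in R'::=d S Q, the suffix after Q is empty, so FOLLOW(Q) ⊇ FOLLOW(R') = {x}. Thus FOLLOW(Q) = {x}.
FOLLOW(S'): in R'::=S', the suffix after S' is empty, so FOLLOW(S') ⊇ FOLLOW(R') = {x}. Thus FOLLOW(S') = {x}.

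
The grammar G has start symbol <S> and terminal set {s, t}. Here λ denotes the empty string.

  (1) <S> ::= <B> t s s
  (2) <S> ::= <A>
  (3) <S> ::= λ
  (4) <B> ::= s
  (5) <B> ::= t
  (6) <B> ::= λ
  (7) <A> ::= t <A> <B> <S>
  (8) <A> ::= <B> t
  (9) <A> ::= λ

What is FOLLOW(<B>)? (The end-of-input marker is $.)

FIRST(<B>) = {λ, s, t}
FIRST(<A>) = {λ, s, t}  (via <B> t)
FIRST(<S>) = {λ, s, t}  (via <B> t s s, <A>)
FOLLOW(<S>) includes $ since <S> is the start symbol.
FOLLOW(<S>): in <A>::=t <A> <B> <S>, the suffix after <S> is empty, so FOLLOW(<S>) ⊇ FOLLOW(<A>) = {$, s, t}. Thus FOLLOW(<S>) = {$, s, t}.
FOLLOW(<A>): in <S>::=<A>, the suffix after <A> is empty, so FOLLOW(<A>) ⊇ FOLLOW(<S>) = {$, s, t}; in <A>::=t <A> <B> <S>, <A> is followed by <B> <S> with FIRST {λ, s, t}; in <A>::=t <A> <B> <S>, the suffix after <A> is nullable (adds nothing new). Thus FOLLOW(<A>) = {$, s, t}.
FOLLOW(<B>): in <S>::=<B> t s s, <B> is followed by t s s with FIRST {t}; in <A>::=t <A> <B> <S>, <B> is followed by <S> with FIRST {λ, s, t}; in <A>::=t <A> <B> <S>, the suffix after <B> is nullable, so FOLLOW(<B>) ⊇ FOLLOW(<A>) = {$, s, t}; in <A>::=<B> t, <B> is followed by t with FIRST {t}. Thus FOLLOW(<B>) = {$, s, t}.

{$, s, t}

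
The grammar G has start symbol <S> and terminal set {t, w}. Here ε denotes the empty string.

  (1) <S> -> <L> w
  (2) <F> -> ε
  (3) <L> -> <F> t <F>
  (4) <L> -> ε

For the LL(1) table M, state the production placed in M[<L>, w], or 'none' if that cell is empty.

FIRST(<F>): from <F>->ε we get {ε}. So FIRST(<F>) = {ε}.
FIRST(<L>): from <L>-><F> t <F> we get {t}; from <L>->ε we get {ε}. So FIRST(<L>) = {ε, t}.
FIRST(<S>): from <S>-><L> w we get {t, w}. So FIRST(<S>) = {t, w}.
FOLLOW(<S>) includes $ since <S> is the start symbol.
FOLLOW(<L>): in <S>-><L> w, <L> is followed by w with FIRST {w}. Thus FOLLOW(<L>) = {w}.
For <L> -> <F> t <F>: FIRST(<F> t <F>) = {t}, so it goes in M[<L>, t] for t ∈ {t}.
For <L> -> ε: FIRST(ε) = {ε}, so it goes in M[<L>, t] for t ∈ {}; since ε ∈ FIRST, also for every t ∈ FOLLOW(<L>) = {w}.

<L> -> ε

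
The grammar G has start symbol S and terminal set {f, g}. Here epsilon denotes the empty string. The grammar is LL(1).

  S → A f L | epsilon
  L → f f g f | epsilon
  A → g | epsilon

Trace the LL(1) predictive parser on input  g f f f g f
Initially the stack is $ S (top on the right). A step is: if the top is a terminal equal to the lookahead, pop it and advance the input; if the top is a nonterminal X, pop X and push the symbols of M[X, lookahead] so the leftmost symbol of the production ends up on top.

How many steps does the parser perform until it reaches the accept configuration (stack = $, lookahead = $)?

     Stack      Input          Action
  1  $ S        g f f f g f $  expand S → A f L
  2  $ L f A    g f f f g f $  expand A → g
  3  $ L f g    g f f f g f $  match g
  4  $ L f      f f f g f $    match f
  5  $ L        f f g f $      expand L → f f g f
  6  $ f g f f  f f g f $      match f
  7  $ f g f    f g f $        match f
  8  $ f g      g f $          match g
  9  $ f        f $            match f
Accept reached after 9 steps.

9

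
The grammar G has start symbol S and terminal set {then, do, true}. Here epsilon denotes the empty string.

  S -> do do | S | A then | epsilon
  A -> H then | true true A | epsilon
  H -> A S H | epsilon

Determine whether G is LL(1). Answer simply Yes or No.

No

FIRST(S) = {epsilon, do, then, true}
FIRST(A) = {epsilon, do, then, true}
FIRST(H) = {epsilon, do, then, true}
FOLLOW(S) = {$, do, then, true}
FOLLOW(A) = {do, then, true}
FOLLOW(H) = {then}
Cell M[A, do] receives both A -> H then and A -> epsilon — the grammar is not LL(1).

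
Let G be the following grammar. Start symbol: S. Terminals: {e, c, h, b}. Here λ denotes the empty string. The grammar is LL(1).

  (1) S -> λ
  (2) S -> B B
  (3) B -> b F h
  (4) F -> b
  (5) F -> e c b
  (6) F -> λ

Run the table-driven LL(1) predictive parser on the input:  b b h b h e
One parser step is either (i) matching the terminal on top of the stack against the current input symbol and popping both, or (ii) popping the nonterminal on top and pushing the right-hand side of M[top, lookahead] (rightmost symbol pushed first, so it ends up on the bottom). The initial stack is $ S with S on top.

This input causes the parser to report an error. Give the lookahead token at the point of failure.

step 1: stack=$ S  input=b b h b h e $  — expand S -> B B
step 2: stack=$ B B  input=b b h b h e $  — expand B -> b F h
step 3: stack=$ B h F b  input=b b h b h e $  — match b
step 4: stack=$ B h F  input=b h b h e $  — expand F -> b
step 5: stack=$ B h b  input=b h b h e $  — match b
step 6: stack=$ B h  input=h b h e $  — match h
step 7: stack=$ B  input=b h e $  — expand B -> b F h
step 8: stack=$ h F b  input=b h e $  — match b
step 9: stack=$ h F  input=h e $  — expand F -> λ
step 10: stack=$ h  input=h e $  — match h
step 11: stack=$  input=e $  — error: stack empty but input remains

e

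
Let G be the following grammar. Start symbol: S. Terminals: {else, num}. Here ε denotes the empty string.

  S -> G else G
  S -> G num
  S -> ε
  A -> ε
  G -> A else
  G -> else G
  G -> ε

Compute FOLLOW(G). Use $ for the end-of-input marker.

{$, else, num}

FIRST(A): from A->ε we get {ε}. So FIRST(A) = {ε}.
FIRST(G): from G->A else we get {else}; from G->else G we get {else}; from G->ε we get {ε}. So FIRST(G) = {ε, else}.
FIRST(S): from S->G else G we get {else}; from S->G num we get {else, num}; from S->ε we get {ε}. So FIRST(S) = {ε, else, num}.
FOLLOW(S) includes $ since S is the start symbol.
FOLLOW(S): S appears on no right-hand side. Thus FOLLOW(S) = {$}.
FOLLOW(A): in G->A else, A is followed by else with FIRST {else}. Thus FOLLOW(A) = {else}.
FOLLOW(G): in S->G else G (occurrence 1), G is followed by else G with FIRST {else}; in S->G else G (occurrence 2), the suffix after G is empty, so FOLLOW(G) ⊇ FOLLOW(S) = {$}; in S->G num, G is followed by num with FIRST {num}; in G->else G, the suffix after G is empty (adds nothing new). Thus FOLLOW(G) = {$, else, num}.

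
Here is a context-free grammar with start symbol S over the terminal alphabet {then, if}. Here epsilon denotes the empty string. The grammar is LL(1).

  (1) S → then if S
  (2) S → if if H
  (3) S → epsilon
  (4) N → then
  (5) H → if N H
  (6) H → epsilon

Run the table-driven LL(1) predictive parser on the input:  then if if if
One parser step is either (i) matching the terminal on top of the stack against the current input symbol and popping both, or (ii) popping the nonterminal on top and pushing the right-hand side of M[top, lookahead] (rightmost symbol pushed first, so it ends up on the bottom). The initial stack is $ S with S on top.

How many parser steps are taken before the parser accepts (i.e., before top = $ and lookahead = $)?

     Stack        Input            Action
  1  $ S          then if if if $  expand S → then if S
  2  $ S if then  then if if if $  match then
  3  $ S if       if if if $       match if
  4  $ S          if if $          expand S → if if H
  5  $ H if if    if if $          match if
  6  $ H if       if $             match if
  7  $ H          $                expand H → epsilon
Accept reached after 7 steps.

7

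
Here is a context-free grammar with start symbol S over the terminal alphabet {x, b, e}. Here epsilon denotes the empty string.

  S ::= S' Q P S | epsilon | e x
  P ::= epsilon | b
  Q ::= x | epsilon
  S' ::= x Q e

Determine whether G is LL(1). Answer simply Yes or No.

FIRST(S) = {epsilon, e, x}
FIRST(P) = {epsilon, b}
FIRST(Q) = {epsilon, x}
FIRST(S') = {x}
FOLLOW(S) = {$}
FOLLOW(P) = {$, e, x}
FOLLOW(Q) = {$, b, e, x}
FOLLOW(S') = {$, b, e, x}
Cell M[Q, x] receives both Q ::= x and Q ::= epsilon — the grammar is not LL(1).

No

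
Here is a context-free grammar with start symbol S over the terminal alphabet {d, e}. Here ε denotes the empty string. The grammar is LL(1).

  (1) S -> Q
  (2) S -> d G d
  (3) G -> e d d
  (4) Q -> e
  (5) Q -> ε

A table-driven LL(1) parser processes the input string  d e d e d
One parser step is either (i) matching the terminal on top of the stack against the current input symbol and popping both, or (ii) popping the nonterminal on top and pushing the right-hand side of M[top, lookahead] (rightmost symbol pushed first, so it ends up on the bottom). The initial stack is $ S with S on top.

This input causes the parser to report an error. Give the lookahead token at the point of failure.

e

step 1: stack=$ S  input=d e d e d $  — expand S -> d G d
step 2: stack=$ d G d  input=d e d e d $  — match d
step 3: stack=$ d G  input=e d e d $  — expand G -> e d d
step 4: stack=$ d d d e  input=e d e d $  — match e
step 5: stack=$ d d d  input=d e d $  — match d
step 6: stack=$ d d  input=e d $  — error: top is terminal d but lookahead is e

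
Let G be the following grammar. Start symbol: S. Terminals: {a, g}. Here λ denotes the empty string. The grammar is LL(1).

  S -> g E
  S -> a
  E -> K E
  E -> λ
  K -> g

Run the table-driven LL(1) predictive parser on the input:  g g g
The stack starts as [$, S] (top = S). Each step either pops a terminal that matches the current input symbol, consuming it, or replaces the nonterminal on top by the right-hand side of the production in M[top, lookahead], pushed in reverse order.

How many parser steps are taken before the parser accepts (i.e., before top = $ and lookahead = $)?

     Stack  Input    Action
  1  $ S    g g g $  expand S -> g E
  2  $ E g  g g g $  match g
  3  $ E    g g $    expand E -> K E
  4  $ E K  g g $    expand K -> g
  5  $ E g  g g $    match g
  6  $ E    g $      expand E -> K E
  7  $ E K  g $      expand K -> g
  8  $ E g  g $      match g
  9  $ E    $        expand E -> λ
Accept reached after 9 steps.

9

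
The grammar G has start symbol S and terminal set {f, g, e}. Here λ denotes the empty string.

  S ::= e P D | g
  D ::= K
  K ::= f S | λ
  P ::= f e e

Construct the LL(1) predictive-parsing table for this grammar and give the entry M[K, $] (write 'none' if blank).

FIRST(S): from S::=e P D we get {e}; from S::=g we get {g}. So FIRST(S) = {e, g}.
FIRST(K): from K::=f S we get {f}; from K::=λ we get {λ}. So FIRST(K) = {λ, f}.
FIRST(P): from P::=f e e we get {f}. So FIRST(P) = {f}.
FIRST(D): from D::=K we get {λ, f}. So FIRST(D) = {λ, f}.
FOLLOW(S) includes $ since S is the start symbol.
FOLLOW(D): in S::=e P D, the suffix after D is empty, so FOLLOW(D) ⊇ FOLLOW(S) = {$}. Thus FOLLOW(D) = {$}.
FOLLOW(K): in D::=K, the suffix after K is empty, so FOLLOW(K) ⊇ FOLLOW(D) = {$}. Thus FOLLOW(K) = {$}.
For K ::= f S: FIRST(f S) = {f}, so it goes in M[K, t] for t ∈ {f}.
For K ::= λ: FIRST(λ) = {λ}, so it goes in M[K, t] for t ∈ {}; since λ ∈ FIRST, also for every t ∈ FOLLOW(K) = {$}.

K ::= λ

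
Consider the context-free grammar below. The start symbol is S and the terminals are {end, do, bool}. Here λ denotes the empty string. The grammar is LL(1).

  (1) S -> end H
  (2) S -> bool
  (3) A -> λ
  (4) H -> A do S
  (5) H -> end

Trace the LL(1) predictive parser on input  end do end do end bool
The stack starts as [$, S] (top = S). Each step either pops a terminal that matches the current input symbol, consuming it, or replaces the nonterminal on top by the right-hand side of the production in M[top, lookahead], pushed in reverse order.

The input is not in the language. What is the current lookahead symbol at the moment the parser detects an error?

bool

step 1: stack=$ S  input=end do end do end bool $  — expand S -> end H
step 2: stack=$ H end  input=end do end do end bool $  — match end
step 3: stack=$ H  input=do end do end bool $  — expand H -> A do S
step 4: stack=$ S do A  input=do end do end bool $  — expand A -> λ
step 5: stack=$ S do  input=do end do end bool $  — match do
step 6: stack=$ S  input=end do end bool $  — expand S -> end H
step 7: stack=$ H end  input=end do end bool $  — match end
step 8: stack=$ H  input=do end bool $  — expand H -> A do S
step 9: stack=$ S do A  input=do end bool $  — expand A -> λ
step 10: stack=$ S do  input=do end bool $  — match do
step 11: stack=$ S  input=end bool $  — expand S -> end H
step 12: stack=$ H end  input=end bool $  — match end
step 13: stack=$ H  input=bool $  — error: M[H, bool] is empty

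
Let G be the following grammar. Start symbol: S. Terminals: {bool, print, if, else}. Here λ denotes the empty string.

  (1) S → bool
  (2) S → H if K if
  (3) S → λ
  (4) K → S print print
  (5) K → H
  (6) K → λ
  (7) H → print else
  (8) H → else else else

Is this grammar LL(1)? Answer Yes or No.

No

FIRST(S) = {λ, bool, else, print}
FIRST(K) = {λ, bool, else, print}
FIRST(H) = {else, print}
FOLLOW(S) = {$, print}
FOLLOW(K) = {if}
FOLLOW(H) = {if}
Cell M[K, else] receives both K → S print print and K → H — the grammar is not LL(1).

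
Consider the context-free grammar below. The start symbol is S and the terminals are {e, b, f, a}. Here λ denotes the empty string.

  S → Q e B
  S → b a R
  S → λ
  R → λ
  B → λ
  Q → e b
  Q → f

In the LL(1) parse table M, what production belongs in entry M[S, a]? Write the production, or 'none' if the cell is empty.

FIRST(R): from R→λ we get {λ}. So FIRST(R) = {λ}.
FIRST(B): from B→λ we get {λ}. So FIRST(B) = {λ}.
FIRST(Q): from Q→e b we get {e}; from Q→f we get {f}. So FIRST(Q) = {e, f}.
FIRST(S): from S→Q e B we get {e, f}; from S→b a R we get {b}; from S→λ we get {λ}. So FIRST(S) = {λ, b, e, f}.
FOLLOW(S) includes $ since S is the start symbol.
FOLLOW(S): S appears on no right-hand side. Thus FOLLOW(S) = {$}.
For S → Q e B: FIRST(Q e B) = {e, f}, so it goes in M[S, t] for t ∈ {e, f}.
For S → b a R: FIRST(b a R) = {b}, so it goes in M[S, t] for t ∈ {b}.
For S → λ: FIRST(λ) = {λ}, so it goes in M[S, t] for t ∈ {}; since λ ∈ FIRST, also for every t ∈ FOLLOW(S) = {$}.
None of these place a production in M[S, a].

none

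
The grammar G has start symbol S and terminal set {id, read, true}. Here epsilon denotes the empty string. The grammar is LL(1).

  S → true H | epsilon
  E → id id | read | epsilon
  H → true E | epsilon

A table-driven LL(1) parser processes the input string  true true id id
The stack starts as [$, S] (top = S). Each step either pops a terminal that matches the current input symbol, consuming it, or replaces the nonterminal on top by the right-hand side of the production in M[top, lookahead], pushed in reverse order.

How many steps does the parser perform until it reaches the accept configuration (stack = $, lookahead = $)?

7

     Stack     Input              Action
  1  $ S       true true id id $  expand S → true H
  2  $ H true  true true id id $  match true
  3  $ H       true id id $       expand H → true E
  4  $ E true  true id id $       match true
  5  $ E       id id $            expand E → id id
  6  $ id id   id id $            match id
  7  $ id      id $               match id
Accept reached after 7 steps.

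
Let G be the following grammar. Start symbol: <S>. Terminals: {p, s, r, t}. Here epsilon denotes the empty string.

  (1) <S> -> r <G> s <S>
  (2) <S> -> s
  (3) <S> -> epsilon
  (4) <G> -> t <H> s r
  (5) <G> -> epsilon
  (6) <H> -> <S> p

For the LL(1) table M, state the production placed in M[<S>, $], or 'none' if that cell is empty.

<S> -> epsilon

FIRST(<S>) = {epsilon, r, s}
FIRST(<G>) = {epsilon, t}
FIRST(<H>) = {p, r, s}  (via <S> p)
FOLLOW(<S>) includes $ since <S> is the start symbol.
FOLLOW(<S>): in <S>->r <G> s <S>, the suffix after <S> is empty (adds nothing new); in <H>-><S> p, <S> is followed by p with FIRST {p}. Thus FOLLOW(<S>) = {$, p}.
For <S> -> r <G> s <S>: FIRST(r <G> s <S>) = {r}, so it goes in M[<S>, t] for t ∈ {r}.
For <S> -> s: FIRST(s) = {s}, so it goes in M[<S>, t] for t ∈ {s}.
For <S> -> epsilon: FIRST(epsilon) = {epsilon}, so it goes in M[<S>, t] for t ∈ {}; since epsilon ∈ FIRST, also for every t ∈ FOLLOW(<S>) = {$, p}.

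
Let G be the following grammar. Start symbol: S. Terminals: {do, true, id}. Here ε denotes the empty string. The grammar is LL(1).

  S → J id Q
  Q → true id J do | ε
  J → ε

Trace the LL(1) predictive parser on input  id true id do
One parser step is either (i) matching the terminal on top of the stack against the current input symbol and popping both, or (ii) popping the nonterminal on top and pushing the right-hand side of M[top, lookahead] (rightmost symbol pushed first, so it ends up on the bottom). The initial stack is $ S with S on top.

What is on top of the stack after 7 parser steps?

     Stack           Input            Action
  1  $ S             id true id do $  expand S → J id Q
  2  $ Q id J        id true id do $  expand J → ε
  3  $ Q id          id true id do $  match id
  4  $ Q             true id do $     expand Q → true id J do
  5  $ do J id true  true id do $     match true
  6  $ do J id       id do $          match id
  7  $ do J          do $             expand J → ε
Stack after step 7: $ do (top = do).

do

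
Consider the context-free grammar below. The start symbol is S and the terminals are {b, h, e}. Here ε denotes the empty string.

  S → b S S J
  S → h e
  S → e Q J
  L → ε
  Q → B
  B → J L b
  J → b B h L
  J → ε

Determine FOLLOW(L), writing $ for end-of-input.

FIRST(S): from S→b S S J we get {b}; from S→h e we get {h}; from S→e Q J we get {e}. So FIRST(S) = {b, e, h}.
FIRST(L): from L→ε we get {ε}. So FIRST(L) = {ε}.
FIRST(J): from J→b B h L we get {b}; from J→ε we get {ε}. So FIRST(J) = {ε, b}.
FIRST(B): from B→J L b we get {b}. So FIRST(B) = {b}.
FIRST(Q): from Q→B we get {b}. So FIRST(Q) = {b}.
FOLLOW(S) includes $ since S is the start symbol.
FOLLOW(S): in S→b S S J (occurrence 1), S is followed by S J with FIRST {b, e, h}; in S→b S S J (occurrence 2), S is followed by J with FIRST {ε, b}; in S→b S S J (occurrence 2), the suffix after S is nullable (adds nothing new). Thus FOLLOW(S) = {$, b, e, h}.
FOLLOW(Q): in S→e Q J, Q is followed by J with FIRST {ε, b}; in S→e Q J, the suffix after Q is nullable, so FOLLOW(Q) ⊇ FOLLOW(S) = {$, b, e, h}. Thus FOLLOW(Q) = {$, b, e, h}.
FOLLOW(B): in Q→B, the suffix after B is empty, so FOLLOW(B) ⊇ FOLLOW(Q) = {$, b, e, h}; in J→b B h L, B is followed by h L with FIRST {h}. Thus FOLLOW(B) = {$, b, e, h}.
FOLLOW(J): in S→b S S J, the suffix after J is empty, so FOLLOW(J) ⊇ FOLLOW(S) = {$, b, e, h}; in S→e Q J, the suffix after J is empty, so FOLLOW(J) ⊇ FOLLOW(S) = {$, b, e, h}; in B→J L b, J is followed by L b with FIRST {b}. Thus FOLLOW(J) = {$, b, e, h}.
FOLLOW(L): in B→J L b, L is followed by b with FIRST {b}; in J→b B h L, the suffix after L is empty, so FOLLOW(L) ⊇ FOLLOW(J) = {$, b, e, h}. Thus FOLLOW(L) = {$, b, e, h}.

{$, b, e, h}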